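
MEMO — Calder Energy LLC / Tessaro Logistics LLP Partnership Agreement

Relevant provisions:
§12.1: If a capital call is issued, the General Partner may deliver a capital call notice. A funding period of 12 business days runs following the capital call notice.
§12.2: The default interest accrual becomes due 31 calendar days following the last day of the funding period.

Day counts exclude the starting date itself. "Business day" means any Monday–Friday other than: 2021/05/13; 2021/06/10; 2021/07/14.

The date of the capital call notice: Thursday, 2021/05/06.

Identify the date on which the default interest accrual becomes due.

The last day of the funding period: counting 12 business days from Thursday, 2021/05/06 (May 7, May 10, May 11, May 12, …, May 21, May 24, May 25, skipping weekends and the listed holiday on May 13) reaches Tuesday, 2021/05/25.
The date on which the default interest accrual becomes due: 31 calendar days after 2021/05/25 is 2021/06/25.

2021/06/25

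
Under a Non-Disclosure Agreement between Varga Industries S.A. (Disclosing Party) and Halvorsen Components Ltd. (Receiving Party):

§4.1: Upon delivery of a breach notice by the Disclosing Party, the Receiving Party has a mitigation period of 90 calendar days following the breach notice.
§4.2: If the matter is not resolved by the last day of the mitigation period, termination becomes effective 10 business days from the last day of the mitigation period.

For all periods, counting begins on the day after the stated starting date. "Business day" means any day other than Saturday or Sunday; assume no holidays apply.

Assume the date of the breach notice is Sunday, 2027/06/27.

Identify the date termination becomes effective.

The last day of the mitigation period: 2027/06/27 + 90 days = 2027/09/25.
The date termination becomes effective: 10 business days after Saturday, 2027/09/25, skipping weekends — Sep 27, Sep 28, Sep 29, Sep 30, Oct 1, Oct 4, Oct 5, Oct 6, Oct 7, Oct 8 — lands on Friday, 2027/10/08.

2027/10/08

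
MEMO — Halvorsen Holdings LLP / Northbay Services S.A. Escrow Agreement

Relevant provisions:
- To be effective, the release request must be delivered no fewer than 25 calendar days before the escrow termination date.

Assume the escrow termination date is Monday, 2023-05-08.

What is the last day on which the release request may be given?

2023-04-13

2023-05-08 minus 25 days is 2023-04-13.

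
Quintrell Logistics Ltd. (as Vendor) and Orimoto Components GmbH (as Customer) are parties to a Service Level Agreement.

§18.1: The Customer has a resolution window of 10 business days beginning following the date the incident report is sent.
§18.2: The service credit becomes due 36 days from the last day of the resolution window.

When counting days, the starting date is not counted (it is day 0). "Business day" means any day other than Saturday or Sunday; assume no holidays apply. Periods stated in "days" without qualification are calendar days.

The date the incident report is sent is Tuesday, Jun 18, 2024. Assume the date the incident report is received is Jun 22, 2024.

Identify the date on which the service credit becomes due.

The last day of the resolution window: 10 business days after Tuesday, Jun 18, 2024, skipping weekends — Jun 19, Jun 20, Jun 21, Jun 24, Jun 25, Jun 26, Jun 27, Jun 28, Jul 1, Jul 2 — lands on Tuesday, Jul 2, 2024.
The date on which the service credit becomes due: 36 calendar days after Jul 2, 2024 is Aug 7, 2024.

Aug 7, 2024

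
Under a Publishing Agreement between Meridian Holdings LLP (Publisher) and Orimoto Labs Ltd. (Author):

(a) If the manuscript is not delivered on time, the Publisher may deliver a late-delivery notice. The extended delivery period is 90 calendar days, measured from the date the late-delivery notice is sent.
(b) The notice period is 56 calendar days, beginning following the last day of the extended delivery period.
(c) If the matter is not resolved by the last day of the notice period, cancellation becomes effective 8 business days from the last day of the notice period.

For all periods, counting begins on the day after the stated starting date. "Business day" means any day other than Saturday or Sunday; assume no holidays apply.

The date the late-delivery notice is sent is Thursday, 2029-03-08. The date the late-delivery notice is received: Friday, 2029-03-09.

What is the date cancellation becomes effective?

2029-08-13

The last day of the extended delivery period: 2029-03-08 + 90 days = 2029-06-06.
The last day of the notice period: 2029-06-06 + 56 days = 2029-08-01.
From Wednesday, 2029-08-01, 8 business days (Aug 2, Aug 3, Aug 6, Aug 7, Aug 8, Aug 9, Aug 10, Aug 13, skipping weekends) brings us to Monday, 2029-08-13, which is the date cancellation becomes effective.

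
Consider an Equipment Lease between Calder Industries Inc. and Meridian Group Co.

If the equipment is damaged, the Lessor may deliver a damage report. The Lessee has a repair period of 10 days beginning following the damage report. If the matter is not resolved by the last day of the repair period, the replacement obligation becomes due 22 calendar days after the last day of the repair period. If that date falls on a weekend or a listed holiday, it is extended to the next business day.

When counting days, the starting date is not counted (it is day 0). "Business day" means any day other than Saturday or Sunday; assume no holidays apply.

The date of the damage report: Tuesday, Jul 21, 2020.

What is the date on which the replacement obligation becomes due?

Adding 10 calendar days to Jul 21, 2020 gives Jul 31, 2020, which is the last day of the repair period.
The date on which the replacement obligation becomes due: 22 calendar days after Jul 31, 2020 is Aug 22, 2020. That falls on a Saturday, so it rolls to the next business day, Monday, Aug 24, 2020.

Aug 24, 2020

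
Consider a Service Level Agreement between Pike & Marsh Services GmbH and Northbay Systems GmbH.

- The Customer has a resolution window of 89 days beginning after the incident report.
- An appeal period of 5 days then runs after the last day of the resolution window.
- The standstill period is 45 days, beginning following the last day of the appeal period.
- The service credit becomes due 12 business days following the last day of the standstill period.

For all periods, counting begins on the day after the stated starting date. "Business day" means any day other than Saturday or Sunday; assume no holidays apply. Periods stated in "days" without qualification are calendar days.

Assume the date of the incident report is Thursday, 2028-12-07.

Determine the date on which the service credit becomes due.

The last day of the resolution window: 89 calendar days after 2028-12-07 is 2029-03-06.
Adding 5 calendar days to 2029-03-06 gives 2029-03-11, which is the last day of the appeal period.
The last day of the standstill period: 2029-03-11 + 45 days = 2029-04-25.
The date on which the service credit becomes due: 12 business days after Wednesday, 2029-04-25, skipping weekends — Apr 26, Apr 27, Apr 30, May 1, …, May 9, May 10, May 11 — lands on Friday, 2029-05-11.

2029-05-11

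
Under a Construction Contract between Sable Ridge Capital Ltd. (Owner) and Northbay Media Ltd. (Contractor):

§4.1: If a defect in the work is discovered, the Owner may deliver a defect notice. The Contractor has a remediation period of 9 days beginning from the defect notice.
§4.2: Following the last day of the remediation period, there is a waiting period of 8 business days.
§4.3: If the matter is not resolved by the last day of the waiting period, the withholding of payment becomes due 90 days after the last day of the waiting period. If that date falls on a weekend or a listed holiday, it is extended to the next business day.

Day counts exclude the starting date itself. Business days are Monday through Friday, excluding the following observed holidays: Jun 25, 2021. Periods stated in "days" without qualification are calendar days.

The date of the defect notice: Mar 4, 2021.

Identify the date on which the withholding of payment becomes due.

Jun 22, 2021

The last day of the remediation period: 9 calendar days after Mar 4, 2021 is Mar 13, 2021.
The last day of the waiting period: counting 8 business days from Saturday, Mar 13, 2021 (Mar 15, Mar 16, Mar 17, Mar 18, Mar 19, Mar 22, Mar 23, Mar 24, skipping weekends) reaches Wednesday, Mar 24, 2021.
The date on which the withholding of payment becomes due: Mar 24, 2021 + 90 days = Jun 22, 2021. Jun 22, 2021 is a Tuesday and is not a listed holiday, so no roll-forward applies.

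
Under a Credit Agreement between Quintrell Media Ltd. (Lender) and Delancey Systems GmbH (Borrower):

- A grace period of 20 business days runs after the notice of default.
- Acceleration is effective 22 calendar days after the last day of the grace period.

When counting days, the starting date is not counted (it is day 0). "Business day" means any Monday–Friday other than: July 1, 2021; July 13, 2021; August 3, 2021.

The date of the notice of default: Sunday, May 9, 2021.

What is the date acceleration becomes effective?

The last day of the grace period: 20 business days after Sunday, May 9, 2021, skipping weekends — May 10, May 11, May 12, May 13, …, Jun 2, Jun 3, Jun 4 — lands on Friday, June 4, 2021.
Adding 22 calendar days to June 4, 2021 gives June 26, 2021, which is the date acceleration becomes effective.

June 26, 2021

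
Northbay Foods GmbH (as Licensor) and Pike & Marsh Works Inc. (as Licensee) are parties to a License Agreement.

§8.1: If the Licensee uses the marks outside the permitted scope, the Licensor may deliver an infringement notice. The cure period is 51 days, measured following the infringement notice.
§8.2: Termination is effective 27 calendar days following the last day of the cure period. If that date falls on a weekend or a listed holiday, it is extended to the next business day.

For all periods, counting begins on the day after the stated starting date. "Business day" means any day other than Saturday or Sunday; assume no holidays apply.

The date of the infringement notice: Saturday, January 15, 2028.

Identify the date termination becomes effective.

April 3, 2028

The last day of the cure period: January 15, 2028 + 51 days = March 6, 2028.
The date termination becomes effective: 27 calendar days after March 6, 2028 is April 2, 2028. That falls on a Sunday, so it rolls to the next business day, Monday, April 3, 2028.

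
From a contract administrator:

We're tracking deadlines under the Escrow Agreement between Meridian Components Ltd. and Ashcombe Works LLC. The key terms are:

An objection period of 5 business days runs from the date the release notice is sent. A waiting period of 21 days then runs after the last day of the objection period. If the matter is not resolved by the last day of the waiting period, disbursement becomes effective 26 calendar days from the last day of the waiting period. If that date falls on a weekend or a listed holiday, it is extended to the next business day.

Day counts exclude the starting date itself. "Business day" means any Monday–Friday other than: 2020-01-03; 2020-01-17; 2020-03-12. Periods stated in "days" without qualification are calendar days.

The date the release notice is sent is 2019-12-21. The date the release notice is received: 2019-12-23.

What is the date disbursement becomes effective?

The last day of the objection period: 5 business days after Saturday, 2019-12-21, skipping weekends — Dec 23, Dec 24, Dec 25, Dec 26, Dec 27 — lands on Friday, 2019-12-27.
Adding 21 calendar days to 2019-12-27 gives 2020-01-17, which is the last day of the waiting period.
Adding 26 calendar days to 2020-01-17 gives 2020-02-12, which is the date disbursement becomes effective. 2020-02-12 is a Wednesday and is not a listed holiday, so no roll-forward applies.

2020-02-12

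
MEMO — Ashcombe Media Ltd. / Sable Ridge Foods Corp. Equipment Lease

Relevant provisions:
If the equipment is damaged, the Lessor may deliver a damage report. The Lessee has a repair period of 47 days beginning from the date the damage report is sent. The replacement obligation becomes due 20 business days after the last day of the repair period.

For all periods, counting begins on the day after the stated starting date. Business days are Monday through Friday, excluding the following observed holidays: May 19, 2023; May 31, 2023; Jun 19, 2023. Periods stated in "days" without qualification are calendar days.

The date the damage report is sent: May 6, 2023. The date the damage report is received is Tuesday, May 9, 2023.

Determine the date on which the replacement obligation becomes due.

Jul 20, 2023

The last day of the repair period: May 6, 2023 + 47 days = Jun 22, 2023.
The date on which the replacement obligation becomes due: 20 business days after Thursday, Jun 22, 2023, skipping weekends — Jun 23, Jun 26, Jun 27, Jun 28, …, Jul 18, Jul 19, Jul 20 — lands on Thursday, Jul 20, 2023.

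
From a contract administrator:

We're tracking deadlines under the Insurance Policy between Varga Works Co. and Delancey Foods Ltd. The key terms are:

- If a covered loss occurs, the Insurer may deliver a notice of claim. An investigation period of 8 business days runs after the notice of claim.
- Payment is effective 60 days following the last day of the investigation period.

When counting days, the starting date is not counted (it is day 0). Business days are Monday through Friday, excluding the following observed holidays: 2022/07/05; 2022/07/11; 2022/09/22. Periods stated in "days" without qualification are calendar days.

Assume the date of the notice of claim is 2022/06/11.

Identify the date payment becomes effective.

The last day of the investigation period: 8 business days after Saturday, 2022/06/11, skipping weekends — Jun 13, Jun 14, Jun 15, Jun 16, Jun 17, Jun 20, Jun 21, Jun 22 — lands on Wednesday, 2022/06/22.
The date payment becomes effective: 2022/06/22 + 60 days = 2022/08/21.

2022/08/21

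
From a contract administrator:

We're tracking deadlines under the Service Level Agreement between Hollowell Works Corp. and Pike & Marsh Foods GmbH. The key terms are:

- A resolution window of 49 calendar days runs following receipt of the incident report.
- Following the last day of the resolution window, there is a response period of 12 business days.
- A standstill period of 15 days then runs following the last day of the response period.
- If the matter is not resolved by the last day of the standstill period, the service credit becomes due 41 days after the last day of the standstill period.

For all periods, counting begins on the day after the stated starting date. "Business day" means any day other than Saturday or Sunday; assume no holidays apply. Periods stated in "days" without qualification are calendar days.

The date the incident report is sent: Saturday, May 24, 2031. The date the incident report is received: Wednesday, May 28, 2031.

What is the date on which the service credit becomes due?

September 26, 2031

Adding 49 calendar days to May 28, 2031 gives July 16, 2031, which is the last day of the resolution window.
The last day of the response period: counting 12 business days from Wednesday, July 16, 2031 (Jul 17, Jul 18, Jul 21, Jul 22, …, Jul 30, Jul 31, Aug 1, skipping weekends) reaches Friday, August 1, 2031.
The last day of the standstill period: August 1, 2031 + 15 days = August 16, 2031.
The date on which the service credit becomes due: 41 calendar days after August 16, 2031 is September 26, 2031.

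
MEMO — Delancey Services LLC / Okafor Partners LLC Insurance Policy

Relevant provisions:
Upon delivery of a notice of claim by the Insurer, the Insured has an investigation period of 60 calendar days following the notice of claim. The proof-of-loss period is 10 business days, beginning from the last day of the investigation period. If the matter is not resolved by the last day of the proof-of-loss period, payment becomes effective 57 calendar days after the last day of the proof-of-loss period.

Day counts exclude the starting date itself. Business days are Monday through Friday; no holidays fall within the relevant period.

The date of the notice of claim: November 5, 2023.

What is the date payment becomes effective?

Adding 60 calendar days to November 5, 2023 gives January 4, 2024, which is the last day of the investigation period.
The last day of the proof-of-loss period: 10 business days after Thursday, January 4, 2024, skipping weekends — Jan 5, Jan 8, Jan 9, Jan 10, Jan 11, Jan 12, Jan 15, Jan 16, Jan 17, Jan 18 — lands on Thursday, January 18, 2024.
The date payment becomes effective: 57 calendar days after January 18, 2024 is March 15, 2024.

March 15, 2024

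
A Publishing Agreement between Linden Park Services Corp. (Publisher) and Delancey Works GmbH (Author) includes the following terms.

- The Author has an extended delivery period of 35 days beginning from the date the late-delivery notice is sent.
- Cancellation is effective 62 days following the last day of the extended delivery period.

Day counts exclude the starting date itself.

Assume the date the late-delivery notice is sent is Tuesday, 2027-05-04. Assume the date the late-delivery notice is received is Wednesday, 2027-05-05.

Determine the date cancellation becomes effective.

The last day of the extended delivery period: 2027-05-04 + 35 days = 2027-06-08.
The date cancellation becomes effective: 62 calendar days after 2027-06-08 is 2027-08-09.

2027-08-09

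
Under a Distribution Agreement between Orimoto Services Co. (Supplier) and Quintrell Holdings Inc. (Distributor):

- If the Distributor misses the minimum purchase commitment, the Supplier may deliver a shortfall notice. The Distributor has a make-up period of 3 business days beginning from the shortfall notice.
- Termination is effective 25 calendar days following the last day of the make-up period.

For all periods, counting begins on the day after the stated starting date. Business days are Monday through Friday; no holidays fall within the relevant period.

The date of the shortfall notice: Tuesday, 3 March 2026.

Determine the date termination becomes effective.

31 March 2026

From Tuesday, 3 March 2026, 3 business days (Mar 4, Mar 5, Mar 6, skipping weekends) brings us to Friday, 6 March 2026, which is the last day of the make-up period.
Adding 25 calendar days to 6 March 2026 gives 31 March 2026, which is the date termination becomes effective.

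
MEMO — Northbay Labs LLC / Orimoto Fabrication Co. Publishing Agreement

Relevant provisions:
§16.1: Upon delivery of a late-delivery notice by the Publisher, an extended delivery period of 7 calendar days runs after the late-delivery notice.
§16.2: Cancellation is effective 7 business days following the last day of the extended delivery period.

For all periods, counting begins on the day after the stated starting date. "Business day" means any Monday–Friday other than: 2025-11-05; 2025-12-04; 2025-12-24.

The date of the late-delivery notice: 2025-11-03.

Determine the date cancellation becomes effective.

2025-11-19

The last day of the extended delivery period: 7 calendar days after 2025-11-03 is 2025-11-10.
The date cancellation becomes effective: counting 7 business days from Monday, 2025-11-10 (Nov 11, Nov 12, Nov 13, Nov 14, Nov 17, Nov 18, Nov 19, skipping weekends) reaches Wednesday, 2025-11-19.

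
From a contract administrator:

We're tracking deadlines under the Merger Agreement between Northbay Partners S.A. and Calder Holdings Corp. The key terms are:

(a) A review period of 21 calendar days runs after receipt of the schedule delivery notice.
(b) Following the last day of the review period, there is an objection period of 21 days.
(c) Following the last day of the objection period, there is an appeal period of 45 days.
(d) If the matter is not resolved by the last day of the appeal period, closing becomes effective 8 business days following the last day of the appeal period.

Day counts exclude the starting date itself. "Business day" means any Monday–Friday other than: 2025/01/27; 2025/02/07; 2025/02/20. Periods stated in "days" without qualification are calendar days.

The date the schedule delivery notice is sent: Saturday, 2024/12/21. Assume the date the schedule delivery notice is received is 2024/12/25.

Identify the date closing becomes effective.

2025/04/02

Adding 21 calendar days to 2024/12/25 gives 2025/01/15, which is the last day of the review period.
The last day of the objection period: 2025/01/15 + 21 days = 2025/02/05.
The last day of the appeal period: 2025/02/05 + 45 days = 2025/03/22.
The date closing becomes effective: counting 8 business days from Saturday, 2025/03/22 (Mar 24, Mar 25, Mar 26, Mar 27, Mar 28, Mar 31, Apr 1, Apr 2, skipping weekends) reaches Wednesday, 2025/04/02.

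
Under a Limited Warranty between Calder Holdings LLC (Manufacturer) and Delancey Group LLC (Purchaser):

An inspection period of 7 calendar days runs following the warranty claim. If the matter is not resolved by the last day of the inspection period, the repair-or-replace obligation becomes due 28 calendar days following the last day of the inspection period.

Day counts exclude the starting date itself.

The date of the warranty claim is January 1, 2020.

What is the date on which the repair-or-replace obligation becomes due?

February 5, 2020

The last day of the inspection period: 7 calendar days after January 1, 2020 is January 8, 2020.
Adding 28 calendar days to January 8, 2020 gives February 5, 2020, which is the date on which the repair-or-replace obligation becomes due.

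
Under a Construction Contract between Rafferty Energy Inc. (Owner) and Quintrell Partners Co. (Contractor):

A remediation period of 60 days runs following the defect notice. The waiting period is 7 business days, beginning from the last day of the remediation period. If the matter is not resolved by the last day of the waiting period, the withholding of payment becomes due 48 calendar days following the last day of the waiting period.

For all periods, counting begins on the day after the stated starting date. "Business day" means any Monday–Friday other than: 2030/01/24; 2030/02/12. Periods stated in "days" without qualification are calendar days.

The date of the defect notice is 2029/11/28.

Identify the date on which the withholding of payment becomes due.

2030/03/25

The last day of the remediation period: 60 calendar days after 2029/11/28 is 2030/01/27.
The last day of the waiting period: counting 7 business days from Sunday, 2030/01/27 (Jan 28, Jan 29, Jan 30, Jan 31, Feb 1, Feb 4, Feb 5, skipping weekends) reaches Tuesday, 2030/02/05.
The date on which the withholding of payment becomes due: 2030/02/05 + 48 days = 2030/03/25.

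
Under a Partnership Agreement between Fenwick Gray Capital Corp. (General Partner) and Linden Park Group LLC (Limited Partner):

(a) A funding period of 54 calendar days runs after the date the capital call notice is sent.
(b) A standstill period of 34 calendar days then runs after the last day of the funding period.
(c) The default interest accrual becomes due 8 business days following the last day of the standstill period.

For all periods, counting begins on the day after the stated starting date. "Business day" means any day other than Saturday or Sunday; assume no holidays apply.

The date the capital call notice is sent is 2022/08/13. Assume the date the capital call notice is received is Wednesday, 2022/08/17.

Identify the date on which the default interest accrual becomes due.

Adding 54 calendar days to 2022/08/13 gives 2022/10/06, which is the last day of the funding period.
The last day of the standstill period: 2022/10/06 + 34 days = 2022/11/09.
From Wednesday, 2022/11/09, 8 business days (Nov 10, Nov 11, Nov 14, Nov 15, Nov 16, Nov 17, Nov 18, Nov 21, skipping weekends) brings us to Monday, 2022/11/21, which is the date on which the default interest accrual becomes due.

2022/11/21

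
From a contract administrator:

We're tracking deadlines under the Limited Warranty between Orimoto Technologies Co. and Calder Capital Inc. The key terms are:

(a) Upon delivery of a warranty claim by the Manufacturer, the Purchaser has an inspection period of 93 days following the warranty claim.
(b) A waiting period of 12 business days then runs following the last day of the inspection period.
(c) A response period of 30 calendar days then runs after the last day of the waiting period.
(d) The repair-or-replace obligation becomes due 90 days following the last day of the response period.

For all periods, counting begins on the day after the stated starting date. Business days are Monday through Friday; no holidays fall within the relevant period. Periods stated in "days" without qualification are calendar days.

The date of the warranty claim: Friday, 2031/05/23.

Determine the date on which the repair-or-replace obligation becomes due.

Adding 93 calendar days to 2031/05/23 gives 2031/08/24, which is the last day of the inspection period.
From Sunday, 2031/08/24, 12 business days (Aug 25, Aug 26, Aug 27, Aug 28, …, Sep 5, Sep 8, Sep 9, skipping weekends) brings us to Tuesday, 2031/09/09, which is the last day of the waiting period.
The last day of the response period: 30 calendar days after 2031/09/09 is 2031/10/09.
The date on which the repair-or-replace obligation becomes due: 90 calendar days after 2031/10/09 is 2032/01/07.

2032/01/07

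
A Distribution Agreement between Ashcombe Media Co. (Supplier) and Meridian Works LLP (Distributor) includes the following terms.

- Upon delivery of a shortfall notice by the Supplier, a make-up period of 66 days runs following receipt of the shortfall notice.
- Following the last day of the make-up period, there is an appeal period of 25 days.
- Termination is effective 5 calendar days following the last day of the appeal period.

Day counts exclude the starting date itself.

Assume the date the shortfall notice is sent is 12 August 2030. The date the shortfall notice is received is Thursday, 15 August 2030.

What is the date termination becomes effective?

19 November 2030

The last day of the make-up period: 15 August 2030 + 66 days = 20 October 2030.
Adding 25 calendar days to 20 October 2030 gives 14 November 2030, which is the last day of the appeal period.
The date termination becomes effective: 5 calendar days after 14 November 2030 is 19 November 2030.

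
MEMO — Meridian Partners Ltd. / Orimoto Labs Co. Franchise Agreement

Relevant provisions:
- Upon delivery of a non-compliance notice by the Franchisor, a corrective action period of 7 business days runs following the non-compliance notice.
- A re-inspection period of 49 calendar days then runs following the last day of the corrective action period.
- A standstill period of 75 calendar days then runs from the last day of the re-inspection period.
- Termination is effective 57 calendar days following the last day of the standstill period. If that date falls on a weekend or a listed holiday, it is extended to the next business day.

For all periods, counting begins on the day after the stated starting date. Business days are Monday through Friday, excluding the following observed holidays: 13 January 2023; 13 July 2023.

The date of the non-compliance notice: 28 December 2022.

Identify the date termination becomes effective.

The last day of the corrective action period: counting 7 business days from Wednesday, 28 December 2022 (Dec 29, Dec 30, Jan 2, Jan 3, Jan 4, Jan 5, Jan 6, skipping weekends) reaches Friday, 6 January 2023.
Adding 49 calendar days to 6 January 2023 gives 24 February 2023, which is the last day of the re-inspection period.
Adding 75 calendar days to 24 February 2023 gives 10 May 2023, which is the last day of the standstill period.
Adding 57 calendar days to 10 May 2023 gives 6 July 2023, which is the date termination becomes effective. 6 July 2023 is a Thursday and is not a listed holiday, so no roll-forward applies.

6 July 2023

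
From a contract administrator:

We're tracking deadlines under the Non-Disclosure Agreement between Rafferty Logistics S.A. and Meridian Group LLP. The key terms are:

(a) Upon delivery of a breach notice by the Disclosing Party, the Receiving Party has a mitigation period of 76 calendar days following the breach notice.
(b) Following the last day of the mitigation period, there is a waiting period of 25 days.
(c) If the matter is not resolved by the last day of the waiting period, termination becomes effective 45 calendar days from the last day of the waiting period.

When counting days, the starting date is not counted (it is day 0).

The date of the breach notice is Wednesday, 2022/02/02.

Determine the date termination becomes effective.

2022/06/28

Adding 76 calendar days to 2022/02/02 gives 2022/04/19, which is the last day of the mitigation period.
Adding 25 calendar days to 2022/04/19 gives 2022/05/14, which is the last day of the waiting period.
Adding 45 calendar days to 2022/05/14 gives 2022/06/28, which is the date termination becomes effective.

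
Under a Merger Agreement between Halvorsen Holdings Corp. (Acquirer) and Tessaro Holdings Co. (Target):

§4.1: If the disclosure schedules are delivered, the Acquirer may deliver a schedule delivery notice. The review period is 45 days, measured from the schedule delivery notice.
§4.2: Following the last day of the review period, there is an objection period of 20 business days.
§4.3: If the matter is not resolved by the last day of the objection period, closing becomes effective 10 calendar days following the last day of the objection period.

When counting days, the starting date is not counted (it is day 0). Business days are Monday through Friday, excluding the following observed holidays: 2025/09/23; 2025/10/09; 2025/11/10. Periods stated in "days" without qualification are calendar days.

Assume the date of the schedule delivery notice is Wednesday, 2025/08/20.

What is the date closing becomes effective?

Adding 45 calendar days to 2025/08/20 gives 2025/10/04, which is the last day of the review period.
From Saturday, 2025/10/04, 20 business days (Oct 6, Oct 7, Oct 8, Oct 10, …, Oct 30, Oct 31, Nov 3, skipping weekends and the listed holiday on Oct 9) brings us to Monday, 2025/11/03, which is the last day of the objection period.
Adding 10 calendar days to 2025/11/03 gives 2025/11/13, which is the date closing becomes effective.

2025/11/13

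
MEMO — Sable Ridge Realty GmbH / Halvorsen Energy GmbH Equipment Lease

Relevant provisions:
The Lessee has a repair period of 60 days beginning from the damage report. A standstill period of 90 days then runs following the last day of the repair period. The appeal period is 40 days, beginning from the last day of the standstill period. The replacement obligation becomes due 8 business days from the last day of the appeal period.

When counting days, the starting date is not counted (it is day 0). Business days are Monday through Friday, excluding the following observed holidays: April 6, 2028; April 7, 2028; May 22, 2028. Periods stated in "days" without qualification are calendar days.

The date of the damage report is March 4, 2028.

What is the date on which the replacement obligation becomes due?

The last day of the repair period: March 4, 2028 + 60 days = May 3, 2028.
The last day of the standstill period: May 3, 2028 + 90 days = August 1, 2028.
The last day of the appeal period: August 1, 2028 + 40 days = September 10, 2028.
The date on which the replacement obligation becomes due: 8 business days after Sunday, September 10, 2028, skipping weekends — Sep 11, Sep 12, Sep 13, Sep 14, Sep 15, Sep 18, Sep 19, Sep 20 — lands on Wednesday, September 20, 2028.

September 20, 2028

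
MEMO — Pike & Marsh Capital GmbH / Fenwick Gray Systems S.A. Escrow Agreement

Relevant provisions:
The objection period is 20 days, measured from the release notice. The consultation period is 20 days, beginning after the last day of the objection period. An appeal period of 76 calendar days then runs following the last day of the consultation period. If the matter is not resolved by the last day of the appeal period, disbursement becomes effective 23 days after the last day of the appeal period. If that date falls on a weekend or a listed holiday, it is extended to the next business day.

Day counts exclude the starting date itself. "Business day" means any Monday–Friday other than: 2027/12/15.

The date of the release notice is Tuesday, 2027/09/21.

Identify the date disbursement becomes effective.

The last day of the objection period: 20 calendar days after 2027/09/21 is 2027/10/11.
The last day of the consultation period: 20 calendar days after 2027/10/11 is 2027/10/31.
The last day of the appeal period: 76 calendar days after 2027/10/31 is 2028/01/15.
The date disbursement becomes effective: 23 calendar days after 2028/01/15 is 2028/02/07. 2028/02/07 is a Monday and is not a listed holiday, so no roll-forward applies.

2028/02/07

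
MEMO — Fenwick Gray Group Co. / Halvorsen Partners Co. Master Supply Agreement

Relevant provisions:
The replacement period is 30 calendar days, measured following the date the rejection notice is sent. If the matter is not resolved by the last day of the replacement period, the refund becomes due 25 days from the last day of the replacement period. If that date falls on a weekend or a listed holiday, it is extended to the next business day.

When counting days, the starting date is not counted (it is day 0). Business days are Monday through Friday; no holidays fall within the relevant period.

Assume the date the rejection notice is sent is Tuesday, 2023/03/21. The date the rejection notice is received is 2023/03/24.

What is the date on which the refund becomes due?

The last day of the replacement period: 30 calendar days after 2023/03/21 is 2023/04/20.
Adding 25 calendar days to 2023/04/20 gives 2023/05/15, which is the date on which the refund becomes due. 2023/05/15 is a Monday, so no roll-forward applies.

2023/05/15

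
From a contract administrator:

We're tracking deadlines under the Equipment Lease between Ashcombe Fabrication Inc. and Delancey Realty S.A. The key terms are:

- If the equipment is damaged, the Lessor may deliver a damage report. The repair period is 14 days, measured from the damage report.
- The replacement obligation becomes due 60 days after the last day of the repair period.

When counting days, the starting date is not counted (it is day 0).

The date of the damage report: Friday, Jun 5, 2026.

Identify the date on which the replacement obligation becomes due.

The last day of the repair period: 14 calendar days after Jun 5, 2026 is Jun 19, 2026.
The date on which the replacement obligation becomes due: Jun 19, 2026 + 60 days = Aug 18, 2026.

Aug 18, 2026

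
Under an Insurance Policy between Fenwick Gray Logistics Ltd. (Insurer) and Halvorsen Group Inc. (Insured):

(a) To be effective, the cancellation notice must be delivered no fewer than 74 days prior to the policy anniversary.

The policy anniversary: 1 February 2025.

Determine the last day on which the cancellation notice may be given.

1 February 2025 minus 74 days is 19 November 2024.

19 November 2024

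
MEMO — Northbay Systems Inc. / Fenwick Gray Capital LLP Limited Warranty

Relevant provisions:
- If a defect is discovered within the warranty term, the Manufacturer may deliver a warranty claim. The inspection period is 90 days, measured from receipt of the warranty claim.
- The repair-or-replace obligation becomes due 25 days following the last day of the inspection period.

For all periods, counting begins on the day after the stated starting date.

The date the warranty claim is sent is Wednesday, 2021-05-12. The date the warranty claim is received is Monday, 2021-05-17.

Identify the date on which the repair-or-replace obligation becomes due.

Adding 90 calendar days to 2021-05-17 gives 2021-08-15, which is the last day of the inspection period.
Adding 25 calendar days to 2021-08-15 gives 2021-09-09, which is the date on which the repair-or-replace obligation becomes due.

2021-09-09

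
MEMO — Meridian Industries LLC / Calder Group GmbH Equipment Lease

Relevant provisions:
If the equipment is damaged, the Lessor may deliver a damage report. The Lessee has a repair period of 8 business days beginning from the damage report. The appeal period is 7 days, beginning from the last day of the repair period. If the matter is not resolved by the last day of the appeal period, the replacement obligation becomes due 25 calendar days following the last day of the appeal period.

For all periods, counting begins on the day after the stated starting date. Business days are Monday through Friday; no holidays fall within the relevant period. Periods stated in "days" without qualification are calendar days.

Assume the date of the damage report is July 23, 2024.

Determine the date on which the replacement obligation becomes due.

September 3, 2024

The last day of the repair period: counting 8 business days from Tuesday, July 23, 2024 (Jul 24, Jul 25, Jul 26, Jul 29, Jul 30, Jul 31, Aug 1, Aug 2, skipping weekends) reaches Friday, August 2, 2024.
Adding 7 calendar days to August 2, 2024 gives August 9, 2024, which is the last day of the appeal period.
The date on which the replacement obligation becomes due: August 9, 2024 + 25 days = September 3, 2024.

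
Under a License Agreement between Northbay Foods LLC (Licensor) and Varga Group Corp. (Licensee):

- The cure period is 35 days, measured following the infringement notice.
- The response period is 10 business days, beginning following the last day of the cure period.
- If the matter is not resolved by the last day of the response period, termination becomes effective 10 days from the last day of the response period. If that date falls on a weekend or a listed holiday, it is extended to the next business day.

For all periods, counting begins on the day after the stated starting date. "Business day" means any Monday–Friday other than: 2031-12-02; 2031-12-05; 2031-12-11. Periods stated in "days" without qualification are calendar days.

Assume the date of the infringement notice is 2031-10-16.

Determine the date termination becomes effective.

Adding 35 calendar days to 2031-10-16 gives 2031-11-20, which is the last day of the cure period.
The last day of the response period: 10 business days after Thursday, 2031-11-20, skipping weekends and the listed holidays on Dec 2, Dec 5 — Nov 21, Nov 24, Nov 25, Nov 26, Nov 27, Nov 28, Dec 1, Dec 3, Dec 4, Dec 8 — lands on Monday, 2031-12-08.
The date termination becomes effective: 10 calendar days after 2031-12-08 is 2031-12-18. 2031-12-18 is a Thursday and is not a listed holiday, so no roll-forward applies.

2031-12-18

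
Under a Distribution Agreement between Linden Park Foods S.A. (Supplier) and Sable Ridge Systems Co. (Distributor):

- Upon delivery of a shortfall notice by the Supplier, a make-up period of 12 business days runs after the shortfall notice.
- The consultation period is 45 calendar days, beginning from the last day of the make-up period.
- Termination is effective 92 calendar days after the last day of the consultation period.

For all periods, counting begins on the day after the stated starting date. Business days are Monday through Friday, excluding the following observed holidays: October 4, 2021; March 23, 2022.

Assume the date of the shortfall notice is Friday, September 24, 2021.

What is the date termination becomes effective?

From Friday, September 24, 2021, 12 business days (Sep 27, Sep 28, Sep 29, Sep 30, …, Oct 11, Oct 12, Oct 13, skipping weekends and the listed holiday on Oct 4) brings us to Wednesday, October 13, 2021, which is the last day of the make-up period.
The last day of the consultation period: October 13, 2021 + 45 days = November 27, 2021.
Adding 92 calendar days to November 27, 2021 gives February 27, 2022, which is the date termination becomes effective.

February 27, 2022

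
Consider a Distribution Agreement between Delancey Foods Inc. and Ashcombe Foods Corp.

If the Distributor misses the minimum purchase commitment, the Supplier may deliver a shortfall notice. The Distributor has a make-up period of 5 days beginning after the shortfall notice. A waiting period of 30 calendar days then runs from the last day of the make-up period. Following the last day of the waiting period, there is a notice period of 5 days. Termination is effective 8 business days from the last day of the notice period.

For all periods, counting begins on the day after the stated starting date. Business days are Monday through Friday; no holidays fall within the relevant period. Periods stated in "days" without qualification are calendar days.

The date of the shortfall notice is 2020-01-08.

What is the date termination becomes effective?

The last day of the make-up period: 2020-01-08 + 5 days = 2020-01-13.
The last day of the waiting period: 2020-01-13 + 30 days = 2020-02-12.
The last day of the notice period: 5 calendar days after 2020-02-12 is 2020-02-17.
The date termination becomes effective: counting 8 business days from Monday, 2020-02-17 (Feb 18, Feb 19, Feb 20, Feb 21, Feb 24, Feb 25, Feb 26, Feb 27, skipping weekends) reaches Thursday, 2020-02-27.

2020-02-27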